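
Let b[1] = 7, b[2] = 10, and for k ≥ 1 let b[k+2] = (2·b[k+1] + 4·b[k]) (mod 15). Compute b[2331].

12

Computing terms: b[1] = 7,  b[2] = 10,  b[3] = 3,  b[4] = 1,  b[5] = 14,  b[6] = 2,  b[7] = 0,  b[8] = 8,  b[9] = 1,  b[10] = 4,  b[11] = 12,  b[12] = 10,  b[13] = 8,  b[14] = 11,  b[15] = 9,  b[16] = 2,  b[17] = 10,  b[18] = 13,  b[19] = 6,  b[20] = 4,  b[21] = 2,  b[22] = 5,  b[23] = 3,  b[24] = 11,  b[25] = 4,  b[26] = 7,  b[27] = 0,  b[28] = 13,  b[29] = 11,  b[30] = 14,  b[31] = 12,  b[32] = 5,  b[33] = 13,  b[34] = 1,  b[35] = 9,  b[36] = 7,  b[37] = 5,  b[38] = 8,  b[39] = 6,  b[40] = 14,  b[41] = 7,  b[42] = 10.
The sequence repeats with period 40.
So b[2331] = b[1 + ((2331-1) mod 40)] = b[11] = 12.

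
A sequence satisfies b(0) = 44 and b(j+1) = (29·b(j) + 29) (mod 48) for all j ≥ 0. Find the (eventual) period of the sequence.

b(0) = 44; b(1) = 9; b(2) = 2; b(3) = 39; b(4) = 8; b(5) = 21; b(6) = 14; b(7) = 3; b(8) = 20; b(9) = 33; b(10) = 26; b(11) = 15; b(12) = 32; b(13) = 45; b(14) = 38; b(15) = 27; b(16) = 44.
Since b(16) = b(0) = 44, the sequence is periodic with period 16.

16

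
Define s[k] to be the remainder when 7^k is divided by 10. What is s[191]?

We have s[0] = 1, s[1] = 7, s[2] = 9, s[3] = 3, s[4] = 1.
Since s[4] = s[0] = 1, the sequence is periodic with period 4.
So s[191] = s[0 + ((191-0) mod 4)] = s[3] = 3.

3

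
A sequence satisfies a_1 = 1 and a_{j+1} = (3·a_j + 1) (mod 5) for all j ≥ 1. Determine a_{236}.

0

a_1 = 1, a_2 = 4, a_3 = 3, a_4 = 0, a_5 = 1.
Since a_5 = a_1 = 1, the sequence is periodic with period 4.
So a_{236} = a_{1 + ((236-1) mod 4)} = a_4 = 0.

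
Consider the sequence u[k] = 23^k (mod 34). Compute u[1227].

We have u[1] = 23, u[2] = 19, u[3] = 29, u[4] = 21, u[5] = 7, u[6] = 25, u[7] = 31, u[8] = 33, u[9] = 11, u[10] = 15, u[11] = 5, u[12] = 13, u[13] = 27, u[14] = 9, u[15] = 3, u[16] = 1, u[17] = 23.
The sequence repeats with period 16.
(1227 - 1) mod 16 = 10, so u[1227] = u[11] = 5.

5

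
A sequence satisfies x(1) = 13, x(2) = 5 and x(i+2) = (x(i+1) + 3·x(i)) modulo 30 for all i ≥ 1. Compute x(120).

Listing terms: x(1) = 13, x(2) = 5, x(3) = 14, x(4) = 29, x(5) = 11, x(6) = 8, x(7) = 11, x(8) = 5, x(9) = 8, x(10) = 23, x(11) = 17, x(12) = 26, x(13) = 17, x(14) = 5, x(15) = 26, x(16) = 11, x(17) = 29, x(18) = 2, x(19) = 29, x(20) = 5, x(21) = 2, x(22) = 17, x(23) = 23, x(24) = 14, x(25) = 23, x(26) = 5, x(27) = 14.
Since (x(26), x(27)) = (x(2), x(3)) = (5, 14) (two consecutive terms determine the rest), the sequence is eventually periodic: after a pre-period of length 1 it cycles with period 24.
For i ≥ 2, x(i) depends only on (i - 2) mod 24. (120 - 2) mod 24 = 22, so x(120) = x(24) = 14.

14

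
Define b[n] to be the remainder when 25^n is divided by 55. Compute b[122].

20

b[1] = 25, b[2] = 20, b[3] = 5, b[4] = 15, b[5] = 45, b[6] = 25.
Since b[6] = b[1] = 25, the sequence is periodic with period 5.
(122 - 1) mod 5 = 1, so b[122] = b[2] = 20.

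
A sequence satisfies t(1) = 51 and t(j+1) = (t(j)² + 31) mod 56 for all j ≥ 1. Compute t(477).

Computing terms: t(1) = 51; t(2) = 0; t(3) = 31; t(4) = 40; t(5) = 7; t(6) = 24; t(7) = 47; t(8) = 0.
Since t(8) = t(2) = 0, the sequence is eventually periodic: after a pre-period of length 1 it cycles with period 6.
For j ≥ 2, t(j) depends only on (j - 2) mod 6. (477 - 2) mod 6 = 1, so t(477) = t(3) = 31.

31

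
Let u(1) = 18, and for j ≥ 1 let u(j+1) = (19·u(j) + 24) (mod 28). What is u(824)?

We have u(1) = 18; u(2) = 2; u(3) = 6; u(4) = 26; u(5) = 14; u(6) = 10; u(7) = 18.
The sequence repeats with period 6.
So u(824) = u(1 + ((824-1) mod 6)) = u(2) = 2.

2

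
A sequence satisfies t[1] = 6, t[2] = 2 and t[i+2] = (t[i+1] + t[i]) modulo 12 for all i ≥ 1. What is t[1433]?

6

Listing terms: t[1] = 6, t[2] = 2, t[3] = 8, t[4] = 10, t[5] = 6, t[6] = 4, t[7] = 10, t[8] = 2, t[9] = 0, t[10] = 2, t[11] = 2, t[12] = 4, t[13] = 6, t[14] = 10, t[15] = 4, t[16] = 2, t[17] = 6, t[18] = 8, t[19] = 2, t[20] = 10, t[21] = 0, t[22] = 10, t[23] = 10, t[24] = 8, t[25] = 6, t[26] = 2.
The sequence repeats with period 24.
(1433 - 1) mod 24 = 16, so t[1433] = t[17] = 6.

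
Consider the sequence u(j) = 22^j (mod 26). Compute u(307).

u(0) = 1, u(1) = 22, u(2) = 16, u(3) = 14, u(4) = 22.
Since u(4) = u(1) = 22, the sequence is eventually periodic: after a pre-period of length 1 it cycles with period 3.
For j ≥ 1, u(j) depends only on (j - 1) mod 3. (307 - 1) mod 3 = 0, so u(307) = u(1) = 22.

22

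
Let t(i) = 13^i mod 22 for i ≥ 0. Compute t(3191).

Computing terms: t(0) = 1,  t(1) = 13,  t(2) = 15,  t(3) = 19,  t(4) = 5,  t(5) = 21,  t(6) = 9,  t(7) = 7,  t(8) = 3,  t(9) = 17,  t(10) = 1.
The sequence repeats with period 10.
(3191 - 0) mod 10 = 1, so t(3191) = t(1) = 13.

13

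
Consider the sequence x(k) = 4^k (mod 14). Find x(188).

We have x(0) = 1,  x(1) = 4,  x(2) = 2,  x(3) = 8,  x(4) = 4.
Since x(4) = x(1) = 4, the sequence is eventually periodic: after a pre-period of length 1 it cycles with period 3.
For k ≥ 1, x(k) depends only on (k - 1) mod 3. (188 - 1) mod 3 = 1, so x(188) = x(2) = 2.

2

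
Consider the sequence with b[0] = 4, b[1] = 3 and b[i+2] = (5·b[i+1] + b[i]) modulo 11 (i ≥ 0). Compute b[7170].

4

Computing terms: b[0] = 4, b[1] = 3, b[2] = 8, b[3] = 10, b[4] = 3, b[5] = 3, b[6] = 7, b[7] = 5, b[8] = 10, b[9] = 0, b[10] = 10, b[11] = 6, b[12] = 7, b[13] = 8, b[14] = 3, b[15] = 1, b[16] = 8, b[17] = 8, b[18] = 4, b[19] = 6, b[20] = 1, b[21] = 0, b[22] = 1, b[23] = 5, b[24] = 4, b[25] = 3.
The sequence repeats with period 24.
(7170 - 0) mod 24 = 18, so b[7170] = b[18] = 4.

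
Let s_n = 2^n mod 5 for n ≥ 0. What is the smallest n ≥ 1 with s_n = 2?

1

Listing terms: s_0 = 1,  s_1 = 2,  s_2 = 4,  s_3 = 3,  s_4 = 1.
Since s_4 = s_0 = 1, the sequence is periodic with period 4.
The value 2 first appears (with n ≥ 1) at s_1.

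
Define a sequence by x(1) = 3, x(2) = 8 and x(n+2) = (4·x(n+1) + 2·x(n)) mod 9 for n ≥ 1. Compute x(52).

6

Listing terms: x(1) = 3,  x(2) = 8,  x(3) = 2,  x(4) = 6,  x(5) = 1,  x(6) = 7,  x(7) = 3,  x(8) = 8.
Since (x(7), x(8)) = (x(1), x(2)) = (3, 8) (two consecutive terms determine the rest), the sequence is periodic with period 6.
(52 - 1) mod 6 = 3, so x(52) = x(4) = 6.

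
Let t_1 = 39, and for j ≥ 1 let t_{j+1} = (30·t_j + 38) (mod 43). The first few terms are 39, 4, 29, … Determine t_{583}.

38

Computing terms: t_1 = 39, t_2 = 4, t_3 = 29, t_4 = 5, t_5 = 16, t_6 = 2, t_7 = 12, t_8 = 11, t_9 = 24, t_{10} = 27, t_{11} = 31, t_{12} = 22, t_{13} = 10, t_{14} = 37, t_{15} = 30, t_{16} = 35, t_{17} = 13, t_{18} = 41, t_{19} = 21, t_{20} = 23, t_{21} = 40, t_{22} = 34, t_{23} = 26, t_{24} = 1, t_{25} = 25, t_{26} = 14, t_{27} = 28, t_{28} = 18, t_{29} = 19, t_{30} = 6, t_{31} = 3, t_{32} = 42, t_{33} = 8, t_{34} = 20, t_{35} = 36, t_{36} = 0, t_{37} = 38, t_{38} = 17, t_{39} = 32, t_{40} = 9, t_{41} = 7, t_{42} = 33, t_{43} = 39.
The sequence repeats with period 42.
So t_{583} = t_{1 + ((583-1) mod 42)} = t_{37} = 38.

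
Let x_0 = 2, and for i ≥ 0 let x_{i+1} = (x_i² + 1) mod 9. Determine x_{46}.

Listing terms: x_0 = 2,  x_1 = 5,  x_2 = 8,  x_3 = 2.
Since x_3 = x_0 = 2, the sequence is periodic with period 3.
(46 - 0) mod 3 = 1, so x_{46} = x_1 = 5.

5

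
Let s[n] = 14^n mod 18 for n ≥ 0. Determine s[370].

4

s[0] = 1; s[1] = 14; s[2] = 16; s[3] = 8; s[4] = 4; s[5] = 2; s[6] = 10; s[7] = 14.
Since s[7] = s[1] = 14, the sequence is eventually periodic: after a pre-period of length 1 it cycles with period 6.
For n ≥ 1, s[n] depends only on (n - 1) mod 6. (370 - 1) mod 6 = 3, so s[370] = s[4] = 4.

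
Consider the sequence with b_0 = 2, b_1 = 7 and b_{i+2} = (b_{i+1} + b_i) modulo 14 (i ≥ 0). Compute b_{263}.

9

b_0 = 2; b_1 = 7; b_2 = 9; b_3 = 2; b_4 = 11; b_5 = 13; b_6 = 10; b_7 = 9; b_8 = 5; b_9 = 0; b_{10} = 5; b_{11} = 5; b_{12} = 10; b_{13} = 1; b_{14} = 11; b_{15} = 12; b_{16} = 9; b_{17} = 7; b_{18} = 2; b_{19} = 9; b_{20} = 11; b_{21} = 6; b_{22} = 3; b_{23} = 9; b_{24} = 12; b_{25} = 7; b_{26} = 5; b_{27} = 12; b_{28} = 3; b_{29} = 1; b_{30} = 4; b_{31} = 5; b_{32} = 9; b_{33} = 0; b_{34} = 9; b_{35} = 9; b_{36} = 4; b_{37} = 13; b_{38} = 3; b_{39} = 2; b_{40} = 5; b_{41} = 7; b_{42} = 12; b_{43} = 5; b_{44} = 3; b_{45} = 8; b_{46} = 11; b_{47} = 5; b_{48} = 2; b_{49} = 7.
Since (b_{48}, b_{49}) = (b_0, b_1) = (2, 7) (two consecutive terms determine the rest), the sequence is periodic with period 48.
So b_{263} = b_{0 + ((263-0) mod 48)} = b_{23} = 9.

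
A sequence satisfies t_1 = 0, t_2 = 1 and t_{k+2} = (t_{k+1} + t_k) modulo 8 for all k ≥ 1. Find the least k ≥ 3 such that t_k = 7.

t_1 = 0; t_2 = 1; t_3 = 1; t_4 = 2; t_5 = 3; t_6 = 5; t_7 = 0; t_8 = 5; t_9 = 5; t_{10} = 2; t_{11} = 7; t_{12} = 1; t_{13} = 0; t_{14} = 1.
Since (t_{13}, t_{14}) = (t_1, t_2) = (0, 1) (two consecutive terms determine the rest), the sequence is periodic with period 12.
The value 7 first appears (with k ≥ 3) at t_{11}.

11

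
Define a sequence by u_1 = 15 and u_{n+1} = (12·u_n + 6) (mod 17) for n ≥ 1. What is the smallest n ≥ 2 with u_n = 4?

Computing terms: u_1 = 15, u_2 = 16, u_3 = 11, u_4 = 2, u_5 = 13, u_6 = 9, u_7 = 12, u_8 = 14, u_9 = 4, u_{10} = 3, u_{11} = 8, u_{12} = 0, u_{13} = 6, u_{14} = 10, u_{15} = 7, u_{16} = 5, u_{17} = 15.
The sequence repeats with period 16.
The value 4 first appears (with n ≥ 2) at u_9.

9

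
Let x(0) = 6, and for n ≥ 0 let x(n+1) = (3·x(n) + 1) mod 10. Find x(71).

x(0) = 6,  x(1) = 9,  x(2) = 8,  x(3) = 5,  x(4) = 6.
The sequence repeats with period 4.
So x(71) = x(0 + ((71-0) mod 4)) = x(3) = 5.

5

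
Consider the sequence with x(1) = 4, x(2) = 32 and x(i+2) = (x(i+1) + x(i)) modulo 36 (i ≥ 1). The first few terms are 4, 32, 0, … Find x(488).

We have x(1) = 4, x(2) = 32, x(3) = 0, x(4) = 32, x(5) = 32, x(6) = 28, x(7) = 24, x(8) = 16, x(9) = 4, x(10) = 20, x(11) = 24, x(12) = 8, x(13) = 32, x(14) = 4, x(15) = 0, x(16) = 4, x(17) = 4, x(18) = 8, x(19) = 12, x(20) = 20, x(21) = 32, x(22) = 16, x(23) = 12, x(24) = 28, x(25) = 4, x(26) = 32.
Since (x(25), x(26)) = (x(1), x(2)) = (4, 32) (two consecutive terms determine the rest), the sequence is periodic with period 24.
So x(488) = x(1 + ((488-1) mod 24)) = x(8) = 16.

16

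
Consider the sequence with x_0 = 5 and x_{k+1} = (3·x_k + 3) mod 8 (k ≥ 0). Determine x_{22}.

We have x_0 = 5; x_1 = 2; x_2 = 1; x_3 = 6; x_4 = 5.
Since x_4 = x_0 = 5, the sequence is periodic with period 4.
(22 - 0) mod 4 = 2, so x_{22} = x_2 = 1.

1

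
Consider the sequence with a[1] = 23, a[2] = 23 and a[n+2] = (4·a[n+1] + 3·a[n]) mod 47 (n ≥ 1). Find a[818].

31

Listing terms: a[1] = 23,  a[2] = 23,  a[3] = 20,  a[4] = 8,  a[5] = 45,  a[6] = 16,  a[7] = 11,  a[8] = 45,  a[9] = 25,  a[10] = 0,  a[11] = 28,  a[12] = 18,  a[13] = 15,  a[14] = 20,  a[15] = 31,  a[16] = 43,  a[17] = 30,  a[18] = 14,  a[19] = 5,  a[20] = 15,  a[21] = 28,  a[22] = 16,  a[23] = 7,  a[24] = 29,  a[25] = 43,  a[26] = 24,  a[27] = 37,  a[28] = 32,  a[29] = 4,  a[30] = 18,  a[31] = 37,  a[32] = 14,  a[33] = 26,  a[34] = 5,  a[35] = 4,  a[36] = 31,  a[37] = 42,  a[38] = 26,  a[39] = 42,  a[40] = 11,  a[41] = 29,  a[42] = 8,  a[43] = 25,  a[44] = 30,  a[45] = 7,  a[46] = 24,  a[47] = 23,  a[48] = 23.
The sequence repeats with period 46.
(818 - 1) mod 46 = 35, so a[818] = a[36] = 31.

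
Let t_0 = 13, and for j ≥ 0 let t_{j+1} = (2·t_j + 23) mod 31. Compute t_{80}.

Listing terms: t_0 = 13; t_1 = 18; t_2 = 28; t_3 = 17; t_4 = 26; t_5 = 13.
Since t_5 = t_0 = 13, the sequence is periodic with period 5.
(80 - 0) mod 5 = 0, so t_{80} = t_0 = 13.

13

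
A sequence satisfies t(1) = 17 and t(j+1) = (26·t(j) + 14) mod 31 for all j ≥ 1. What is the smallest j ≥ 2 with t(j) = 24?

Listing terms: t(1) = 17; t(2) = 22; t(3) = 28; t(4) = 29; t(5) = 24; t(6) = 18; t(7) = 17.
The sequence repeats with period 6.
The value 24 first appears (with j ≥ 2) at t(5).

5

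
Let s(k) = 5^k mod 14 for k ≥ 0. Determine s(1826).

11

Listing terms: s(0) = 1; s(1) = 5; s(2) = 11; s(3) = 13; s(4) = 9; s(5) = 3; s(6) = 1.
The sequence repeats with period 6.
(1826 - 0) mod 6 = 2, so s(1826) = s(2) = 11.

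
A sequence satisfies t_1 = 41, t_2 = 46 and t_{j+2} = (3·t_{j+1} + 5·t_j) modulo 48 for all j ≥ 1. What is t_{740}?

We have t_1 = 41; t_2 = 46; t_3 = 7; t_4 = 11; t_5 = 20; t_6 = 19; t_7 = 13; t_8 = 38; t_9 = 35; t_{10} = 7; t_{11} = 4; t_{12} = 47; t_{13} = 17; t_{14} = 46; t_{15} = 31; t_{16} = 35; t_{17} = 20; t_{18} = 43; t_{19} = 37; t_{20} = 38; t_{21} = 11; t_{22} = 31; t_{23} = 4; t_{24} = 23; t_{25} = 41; t_{26} = 46.
Since (t_{25}, t_{26}) = (t_1, t_2) = (41, 46) (two consecutive terms determine the rest), the sequence is periodic with period 24.
(740 - 1) mod 24 = 19, so t_{740} = t_{20} = 38.

38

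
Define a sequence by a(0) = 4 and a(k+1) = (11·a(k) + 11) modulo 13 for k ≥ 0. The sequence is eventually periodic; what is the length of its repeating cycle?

12

Listing terms: a(0) = 4,  a(1) = 3,  a(2) = 5,  a(3) = 1,  a(4) = 9,  a(5) = 6,  a(6) = 12,  a(7) = 0,  a(8) = 11,  a(9) = 2,  a(10) = 7,  a(11) = 10,  a(12) = 4.
Since a(12) = a(0) = 4, the sequence is periodic with period 12.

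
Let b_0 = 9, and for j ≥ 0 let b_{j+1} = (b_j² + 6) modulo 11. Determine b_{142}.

7

Computing terms: b_0 = 9; b_1 = 10; b_2 = 7; b_3 = 0; b_4 = 6; b_5 = 9.
Since b_5 = b_0 = 9, the sequence is periodic with period 5.
(142 - 0) mod 5 = 2, so b_{142} = b_2 = 7.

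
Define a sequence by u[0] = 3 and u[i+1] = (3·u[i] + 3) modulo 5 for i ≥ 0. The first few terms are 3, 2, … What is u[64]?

Computing terms: u[0] = 3; u[1] = 2; u[2] = 4; u[3] = 0; u[4] = 3.
Since u[4] = u[0] = 3, the sequence is periodic with period 4.
(64 - 0) mod 4 = 0, so u[64] = u[0] = 3.

3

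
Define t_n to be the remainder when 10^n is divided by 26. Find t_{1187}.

4

Listing terms: t_1 = 10,  t_2 = 22,  t_3 = 12,  t_4 = 16,  t_5 = 4,  t_6 = 14,  t_7 = 10.
The sequence repeats with period 6.
So t_{1187} = t_{1 + ((1187-1) mod 6)} = t_5 = 4.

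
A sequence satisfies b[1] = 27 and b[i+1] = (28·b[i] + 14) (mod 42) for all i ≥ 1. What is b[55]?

b[1] = 27, b[2] = 14, b[3] = 28, b[4] = 0, b[5] = 14.
Since b[5] = b[2] = 14, the sequence is eventually periodic: after a pre-period of length 1 it cycles with period 3.
For i ≥ 2, b[i] depends only on (i - 2) mod 3. (55 - 2) mod 3 = 2, so b[55] = b[4] = 0.

0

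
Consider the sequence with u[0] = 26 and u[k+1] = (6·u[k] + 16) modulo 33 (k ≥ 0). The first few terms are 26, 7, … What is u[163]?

Listing terms: u[0] = 26, u[1] = 7, u[2] = 25, u[3] = 1, u[4] = 22, u[5] = 16, u[6] = 13, u[7] = 28, u[8] = 19, u[9] = 31, u[10] = 4, u[11] = 7.
Since u[11] = u[1] = 7, the sequence is eventually periodic: after a pre-period of length 1 it cycles with period 10.
For k ≥ 1, u[k] depends only on (k - 1) mod 10. (163 - 1) mod 10 = 2, so u[163] = u[3] = 1.

1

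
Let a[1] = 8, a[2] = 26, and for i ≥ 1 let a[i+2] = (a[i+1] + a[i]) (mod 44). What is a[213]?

a[1] = 8,  a[2] = 26,  a[3] = 34,  a[4] = 16,  a[5] = 6,  a[6] = 22,  a[7] = 28,  a[8] = 6,  a[9] = 34,  a[10] = 40,  a[11] = 30,  a[12] = 26,  a[13] = 12,  a[14] = 38,  a[15] = 6,  a[16] = 0,  a[17] = 6,  a[18] = 6,  a[19] = 12,  a[20] = 18,  a[21] = 30,  a[22] = 4,  a[23] = 34,  a[24] = 38,  a[25] = 28,  a[26] = 22,  a[27] = 6,  a[28] = 28,  a[29] = 34,  a[30] = 18,  a[31] = 8,  a[32] = 26.
Since (a[31], a[32]) = (a[1], a[2]) = (8, 26) (two consecutive terms determine the rest), the sequence is periodic with period 30.
(213 - 1) mod 30 = 2, so a[213] = a[3] = 34.

34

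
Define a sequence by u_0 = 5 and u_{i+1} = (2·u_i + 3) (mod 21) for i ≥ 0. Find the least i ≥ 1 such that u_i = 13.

1

Listing terms: u_0 = 5; u_1 = 13; u_2 = 8; u_3 = 19; u_4 = 20; u_5 = 1; u_6 = 5.
The sequence repeats with period 6.
The value 13 first appears (with i ≥ 1) at u_1.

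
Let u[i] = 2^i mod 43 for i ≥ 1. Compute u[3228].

Listing terms: u[1] = 2; u[2] = 4; u[3] = 8; u[4] = 16; u[5] = 32; u[6] = 21; u[7] = 42; u[8] = 41; u[9] = 39; u[10] = 35; u[11] = 27; u[12] = 11; u[13] = 22; u[14] = 1; u[15] = 2.
Since u[15] = u[1] = 2, the sequence is periodic with period 14.
(3228 - 1) mod 14 = 7, so u[3228] = u[8] = 41.

41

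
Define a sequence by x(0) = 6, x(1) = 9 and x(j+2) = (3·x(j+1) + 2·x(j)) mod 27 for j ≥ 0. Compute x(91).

x(0) = 6; x(1) = 9; x(2) = 12; x(3) = 0; x(4) = 24; x(5) = 18; x(6) = 21; x(7) = 18; x(8) = 15; x(9) = 0; x(10) = 3; x(11) = 9; x(12) = 6; x(13) = 9.
Since (x(12), x(13)) = (x(0), x(1)) = (6, 9) (two consecutive terms determine the rest), the sequence is periodic with period 12.
(91 - 0) mod 12 = 7, so x(91) = x(7) = 18.

18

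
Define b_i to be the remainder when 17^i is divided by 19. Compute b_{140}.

6

We have b_1 = 17,  b_2 = 4,  b_3 = 11,  b_4 = 16,  b_5 = 6,  b_6 = 7,  b_7 = 5,  b_8 = 9,  b_9 = 1,  b_{10} = 17.
The sequence repeats with period 9.
(140 - 1) mod 9 = 4, so b_{140} = b_5 = 6.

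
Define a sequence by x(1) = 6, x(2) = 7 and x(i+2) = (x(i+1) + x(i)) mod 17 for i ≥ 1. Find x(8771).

1

Listing terms: x(1) = 6,  x(2) = 7,  x(3) = 13,  x(4) = 3,  x(5) = 16,  x(6) = 2,  x(7) = 1,  x(8) = 3,  x(9) = 4,  x(10) = 7,  x(11) = 11,  x(12) = 1,  x(13) = 12,  x(14) = 13,  x(15) = 8,  x(16) = 4,  x(17) = 12,  x(18) = 16,  x(19) = 11,  x(20) = 10,  x(21) = 4,  x(22) = 14,  x(23) = 1,  x(24) = 15,  x(25) = 16,  x(26) = 14,  x(27) = 13,  x(28) = 10,  x(29) = 6,  x(30) = 16,  x(31) = 5,  x(32) = 4,  x(33) = 9,  x(34) = 13,  x(35) = 5,  x(36) = 1,  x(37) = 6,  x(38) = 7.
The sequence repeats with period 36.
(8771 - 1) mod 36 = 22, so x(8771) = x(23) = 1.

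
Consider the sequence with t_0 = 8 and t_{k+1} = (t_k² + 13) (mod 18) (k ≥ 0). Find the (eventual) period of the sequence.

t_0 = 8,  t_1 = 5,  t_2 = 2,  t_3 = 17,  t_4 = 14,  t_5 = 11,  t_6 = 8.
The sequence repeats with period 6.

6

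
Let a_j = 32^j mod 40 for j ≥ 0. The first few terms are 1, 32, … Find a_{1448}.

We have a_0 = 1; a_1 = 32; a_2 = 24; a_3 = 8; a_4 = 16; a_5 = 32.
Since a_5 = a_1 = 32, the sequence is eventually periodic: after a pre-period of length 1 it cycles with period 4.
For j ≥ 1, a_j depends only on (j - 1) mod 4. (1448 - 1) mod 4 = 3, so a_{1448} = a_4 = 16.

16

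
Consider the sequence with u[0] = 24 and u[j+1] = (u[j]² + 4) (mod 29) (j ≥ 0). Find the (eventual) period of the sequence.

Listing terms: u[0] = 24; u[1] = 0; u[2] = 4; u[3] = 20; u[4] = 27; u[5] = 8; u[6] = 10; u[7] = 17; u[8] = 3; u[9] = 13; u[10] = 28; u[11] = 5; u[12] = 0.
Since u[12] = u[1] = 0, the sequence is eventually periodic: after a pre-period of length 1 it cycles with period 11.

11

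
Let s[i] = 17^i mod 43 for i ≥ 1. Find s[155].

10

s[1] = 17, s[2] = 31, s[3] = 11, s[4] = 15, s[5] = 40, s[6] = 35, s[7] = 36, s[8] = 10, s[9] = 41, s[10] = 9, s[11] = 24, s[12] = 21, s[13] = 13, s[14] = 6, s[15] = 16, s[16] = 14, s[17] = 23, s[18] = 4, s[19] = 25, s[20] = 38, s[21] = 1, s[22] = 17.
Since s[22] = s[1] = 17, the sequence is periodic with period 21.
So s[155] = s[1 + ((155-1) mod 21)] = s[8] = 10.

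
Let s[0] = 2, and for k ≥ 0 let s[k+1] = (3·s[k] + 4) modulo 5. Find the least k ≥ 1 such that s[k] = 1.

Listing terms: s[0] = 2; s[1] = 0; s[2] = 4; s[3] = 1; s[4] = 2.
The sequence repeats with period 4.
The value 1 first appears (with k ≥ 1) at s[3].

3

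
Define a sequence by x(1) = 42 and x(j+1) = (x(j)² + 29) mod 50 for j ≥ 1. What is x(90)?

23

x(1) = 42,  x(2) = 43,  x(3) = 28,  x(4) = 13,  x(5) = 48,  x(6) = 33,  x(7) = 18,  x(8) = 3,  x(9) = 38,  x(10) = 23,  x(11) = 8,  x(12) = 43.
Since x(12) = x(2) = 43, the sequence is eventually periodic: after a pre-period of length 1 it cycles with period 10.
For j ≥ 2, x(j) depends only on (j - 2) mod 10. (90 - 2) mod 10 = 8, so x(90) = x(10) = 23.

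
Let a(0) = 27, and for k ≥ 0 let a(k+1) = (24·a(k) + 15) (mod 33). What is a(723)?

We have a(0) = 27, a(1) = 3, a(2) = 21, a(3) = 24, a(4) = 30, a(5) = 9, a(6) = 0, a(7) = 15, a(8) = 12, a(9) = 6, a(10) = 27.
Since a(10) = a(0) = 27, the sequence is periodic with period 10.
So a(723) = a(0 + ((723-0) mod 10)) = a(3) = 24.

24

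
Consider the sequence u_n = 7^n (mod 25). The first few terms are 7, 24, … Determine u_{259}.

18

We have u_1 = 7,  u_2 = 24,  u_3 = 18,  u_4 = 1,  u_5 = 7.
The sequence repeats with period 4.
(259 - 1) mod 4 = 2, so u_{259} = u_3 = 18.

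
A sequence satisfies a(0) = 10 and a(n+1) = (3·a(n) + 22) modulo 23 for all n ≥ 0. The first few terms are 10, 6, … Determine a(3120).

Listing terms: a(0) = 10,  a(1) = 6,  a(2) = 17,  a(3) = 4,  a(4) = 11,  a(5) = 9,  a(6) = 3,  a(7) = 8,  a(8) = 0,  a(9) = 22,  a(10) = 19,  a(11) = 10.
Since a(11) = a(0) = 10, the sequence is periodic with period 11.
So a(3120) = a(0 + ((3120-0) mod 11)) = a(7) = 8.

8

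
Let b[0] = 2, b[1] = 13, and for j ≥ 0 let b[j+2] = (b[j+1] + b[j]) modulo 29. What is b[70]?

Computing terms: b[0] = 2; b[1] = 13; b[2] = 15; b[3] = 28; b[4] = 14; b[5] = 13; b[6] = 27; b[7] = 11; b[8] = 9; b[9] = 20; b[10] = 0; b[11] = 20; b[12] = 20; b[13] = 11; b[14] = 2; b[15] = 13.
Since (b[14], b[15]) = (b[0], b[1]) = (2, 13) (two consecutive terms determine the rest), the sequence is periodic with period 14.
(70 - 0) mod 14 = 0, so b[70] = b[0] = 2.

2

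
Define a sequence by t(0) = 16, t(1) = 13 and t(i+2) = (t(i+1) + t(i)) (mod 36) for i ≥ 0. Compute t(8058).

Listing terms: t(0) = 16,  t(1) = 13,  t(2) = 29,  t(3) = 6,  t(4) = 35,  t(5) = 5,  t(6) = 4,  t(7) = 9,  t(8) = 13,  t(9) = 22,  t(10) = 35,  t(11) = 21,  t(12) = 20,  t(13) = 5,  t(14) = 25,  t(15) = 30,  t(16) = 19,  t(17) = 13,  t(18) = 32,  t(19) = 9,  t(20) = 5,  t(21) = 14,  t(22) = 19,  t(23) = 33,  t(24) = 16,  t(25) = 13.
The sequence repeats with period 24.
(8058 - 0) mod 24 = 18, so t(8058) = t(18) = 32.

32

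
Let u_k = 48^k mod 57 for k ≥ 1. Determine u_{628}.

42

We have u_1 = 48,  u_2 = 24,  u_3 = 12,  u_4 = 6,  u_5 = 3,  u_6 = 30,  u_7 = 15,  u_8 = 36,  u_9 = 18,  u_{10} = 9,  u_{11} = 33,  u_{12} = 45,  u_{13} = 51,  u_{14} = 54,  u_{15} = 27,  u_{16} = 42,  u_{17} = 21,  u_{18} = 39,  u_{19} = 48.
The sequence repeats with period 18.
So u_{628} = u_{1 + ((628-1) mod 18)} = u_{16} = 42.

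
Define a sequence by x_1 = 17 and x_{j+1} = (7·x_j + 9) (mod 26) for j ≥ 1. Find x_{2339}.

Listing terms: x_1 = 17, x_2 = 24, x_3 = 21, x_4 = 0, x_5 = 9, x_6 = 20, x_7 = 19, x_8 = 12, x_9 = 15, x_{10} = 10, x_{11} = 1, x_{12} = 16, x_{13} = 17.
The sequence repeats with period 12.
(2339 - 1) mod 12 = 10, so x_{2339} = x_{11} = 1.

1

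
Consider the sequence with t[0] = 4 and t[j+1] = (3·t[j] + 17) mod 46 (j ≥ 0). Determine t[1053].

t[0] = 4; t[1] = 29; t[2] = 12; t[3] = 7; t[4] = 38; t[5] = 39; t[6] = 42; t[7] = 5; t[8] = 32; t[9] = 21; t[10] = 34; t[11] = 27; t[12] = 6; t[13] = 35; t[14] = 30; t[15] = 15; t[16] = 16; t[17] = 19; t[18] = 28; t[19] = 9; t[20] = 44; t[21] = 11; t[22] = 4.
Since t[22] = t[0] = 4, the sequence is periodic with period 22.
So t[1053] = t[0 + ((1053-0) mod 22)] = t[19] = 9.

9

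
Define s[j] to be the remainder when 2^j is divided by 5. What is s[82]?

4

s[0] = 1, s[1] = 2, s[2] = 4, s[3] = 3, s[4] = 1.
Since s[4] = s[0] = 1, the sequence is periodic with period 4.
So s[82] = s[0 + ((82-0) mod 4)] = s[2] = 4.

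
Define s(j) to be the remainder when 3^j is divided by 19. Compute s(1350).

Listing terms: s(0) = 1,  s(1) = 3,  s(2) = 9,  s(3) = 8,  s(4) = 5,  s(5) = 15,  s(6) = 7,  s(7) = 2,  s(8) = 6,  s(9) = 18,  s(10) = 16,  s(11) = 10,  s(12) = 11,  s(13) = 14,  s(14) = 4,  s(15) = 12,  s(16) = 17,  s(17) = 13,  s(18) = 1.
Since s(18) = s(0) = 1, the sequence is periodic with period 18.
So s(1350) = s(0 + ((1350-0) mod 18)) = s(0) = 1.

1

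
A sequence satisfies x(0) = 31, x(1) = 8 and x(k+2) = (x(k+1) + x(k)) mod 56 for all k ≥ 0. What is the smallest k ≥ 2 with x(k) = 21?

5

We have x(0) = 31; x(1) = 8; x(2) = 39; x(3) = 47; x(4) = 30; x(5) = 21; x(6) = 51; x(7) = 16; x(8) = 11; x(9) = 27; x(10) = 38; x(11) = 9; x(12) = 47; x(13) = 0; x(14) = 47; x(15) = 47; x(16) = 38; x(17) = 29; x(18) = 11; x(19) = 40; x(20) = 51; x(21) = 35; x(22) = 30; x(23) = 9; x(24) = 39; x(25) = 48; x(26) = 31; x(27) = 23; x(28) = 54; x(29) = 21; x(30) = 19; x(31) = 40; x(32) = 3; x(33) = 43; x(34) = 46; x(35) = 33; x(36) = 23; x(37) = 0; x(38) = 23; x(39) = 23; x(40) = 46; x(41) = 13; x(42) = 3; x(43) = 16; x(44) = 19; x(45) = 35; x(46) = 54; x(47) = 33; x(48) = 31; x(49) = 8.
The sequence repeats with period 48.
The value 21 first appears (with k ≥ 2) at x(5).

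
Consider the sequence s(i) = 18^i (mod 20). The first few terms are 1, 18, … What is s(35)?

12

Computing terms: s(0) = 1; s(1) = 18; s(2) = 4; s(3) = 12; s(4) = 16; s(5) = 8; s(6) = 4.
Since s(6) = s(2) = 4, the sequence is eventually periodic: after a pre-period of length 2 it cycles with period 4.
For i ≥ 2, s(i) depends only on (i - 2) mod 4. (35 - 2) mod 4 = 1, so s(35) = s(3) = 12.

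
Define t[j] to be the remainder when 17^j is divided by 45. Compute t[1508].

Computing terms: t[0] = 1; t[1] = 17; t[2] = 19; t[3] = 8; t[4] = 1.
Since t[4] = t[0] = 1, the sequence is periodic with period 4.
So t[1508] = t[0 + ((1508-0) mod 4)] = t[0] = 1.

1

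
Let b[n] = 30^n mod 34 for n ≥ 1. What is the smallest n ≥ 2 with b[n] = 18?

4

b[1] = 30,  b[2] = 16,  b[3] = 4,  b[4] = 18,  b[5] = 30.
The sequence repeats with period 4.
The value 18 first appears (with n ≥ 2) at b[4].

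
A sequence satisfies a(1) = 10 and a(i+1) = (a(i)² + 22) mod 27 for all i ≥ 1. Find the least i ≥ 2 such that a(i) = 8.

Listing terms: a(1) = 10; a(2) = 14; a(3) = 2; a(4) = 26; a(5) = 23; a(6) = 11; a(7) = 8; a(8) = 5; a(9) = 20; a(10) = 17; a(11) = 14.
Since a(11) = a(2) = 14, the sequence is eventually periodic: after a pre-period of length 1 it cycles with period 9.
The value 8 first appears (with i ≥ 2) at a(7).

7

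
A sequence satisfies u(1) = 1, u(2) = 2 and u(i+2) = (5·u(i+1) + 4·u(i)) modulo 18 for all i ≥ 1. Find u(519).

We have u(1) = 1,  u(2) = 2,  u(3) = 14,  u(4) = 6,  u(5) = 14,  u(6) = 4,  u(7) = 4,  u(8) = 0,  u(9) = 16,  u(10) = 8,  u(11) = 14,  u(12) = 12,  u(13) = 8,  u(14) = 16,  u(15) = 4,  u(16) = 12,  u(17) = 4,  u(18) = 14,  u(19) = 14,  u(20) = 0,  u(21) = 2,  u(22) = 10,  u(23) = 4,  u(24) = 6,  u(25) = 10,  u(26) = 2,  u(27) = 14.
Since (u(26), u(27)) = (u(2), u(3)) = (2, 14) (two consecutive terms determine the rest), the sequence is eventually periodic: after a pre-period of length 1 it cycles with period 24.
For i ≥ 2, u(i) depends only on (i - 2) mod 24. (519 - 2) mod 24 = 13, so u(519) = u(15) = 4.

4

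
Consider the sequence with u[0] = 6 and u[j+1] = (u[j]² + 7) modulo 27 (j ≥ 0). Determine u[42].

We have u[0] = 6, u[1] = 16, u[2] = 20, u[3] = 2, u[4] = 11, u[5] = 20.
Since u[5] = u[2] = 20, the sequence is eventually periodic: after a pre-period of length 2 it cycles with period 3.
For j ≥ 2, u[j] depends only on (j - 2) mod 3. (42 - 2) mod 3 = 1, so u[42] = u[3] = 2.

2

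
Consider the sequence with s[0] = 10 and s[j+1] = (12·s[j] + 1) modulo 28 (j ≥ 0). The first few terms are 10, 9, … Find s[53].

Computing terms: s[0] = 10; s[1] = 9; s[2] = 25; s[3] = 21; s[4] = 1; s[5] = 13; s[6] = 17; s[7] = 9.
Since s[7] = s[1] = 9, the sequence is eventually periodic: after a pre-period of length 1 it cycles with period 6.
For j ≥ 1, s[j] depends only on (j - 1) mod 6. (53 - 1) mod 6 = 4, so s[53] = s[5] = 13.

13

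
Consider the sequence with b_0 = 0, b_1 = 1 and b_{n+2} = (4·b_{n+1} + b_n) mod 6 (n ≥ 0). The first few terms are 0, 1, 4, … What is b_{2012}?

Computing terms: b_0 = 0, b_1 = 1, b_2 = 4, b_3 = 5, b_4 = 0, b_5 = 5, b_6 = 2, b_7 = 1, b_8 = 0, b_9 = 1.
The sequence repeats with period 8.
So b_{2012} = b_{0 + ((2012-0) mod 8)} = b_4 = 0.

0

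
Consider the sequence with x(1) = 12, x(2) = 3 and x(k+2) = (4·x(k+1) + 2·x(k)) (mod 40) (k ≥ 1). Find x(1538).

8

We have x(1) = 12; x(2) = 3; x(3) = 36; x(4) = 30; x(5) = 32; x(6) = 28; x(7) = 16; x(8) = 0; x(9) = 32; x(10) = 8; x(11) = 16; x(12) = 0.
Since (x(11), x(12)) = (x(7), x(8)) = (16, 0) (two consecutive terms determine the rest), the sequence is eventually periodic: after a pre-period of length 6 it cycles with period 4.
For k ≥ 7, x(k) depends only on (k - 7) mod 4. (1538 - 7) mod 4 = 3, so x(1538) = x(10) = 8.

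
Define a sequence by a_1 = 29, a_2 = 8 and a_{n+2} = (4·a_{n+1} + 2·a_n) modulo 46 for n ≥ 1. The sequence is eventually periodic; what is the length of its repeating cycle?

Computing terms: a_1 = 29, a_2 = 8, a_3 = 44, a_4 = 8, a_5 = 28, a_6 = 36, a_7 = 16, a_8 = 44, a_9 = 24, a_{10} = 0, a_{11} = 2, a_{12} = 8, a_{13} = 36, a_{14} = 22, a_{15} = 22, a_{16} = 40, a_{17} = 20, a_{18} = 22, a_{19} = 36, a_{20} = 4, a_{21} = 42, a_{22} = 38, a_{23} = 6, a_{24} = 8, a_{25} = 44.
Since (a_{24}, a_{25}) = (a_2, a_3) = (8, 44) (two consecutive terms determine the rest), the sequence is eventually periodic: after a pre-period of length 1 it cycles with period 22.

22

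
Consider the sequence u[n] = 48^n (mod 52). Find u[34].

Listing terms: u[1] = 48,  u[2] = 16,  u[3] = 40,  u[4] = 48.
The sequence repeats with period 3.
(34 - 1) mod 3 = 0, so u[34] = u[1] = 48.

48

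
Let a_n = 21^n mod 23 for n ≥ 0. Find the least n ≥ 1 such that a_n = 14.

5

Listing terms: a_0 = 1, a_1 = 21, a_2 = 4, a_3 = 15, a_4 = 16, a_5 = 14, a_6 = 18, a_7 = 10, a_8 = 3, a_9 = 17, a_{10} = 12, a_{11} = 22, a_{12} = 2, a_{13} = 19, a_{14} = 8, a_{15} = 7, a_{16} = 9, a_{17} = 5, a_{18} = 13, a_{19} = 20, a_{20} = 6, a_{21} = 11, a_{22} = 1.
Since a_{22} = a_0 = 1, the sequence is periodic with period 22.
The value 14 first appears (with n ≥ 1) at a_5.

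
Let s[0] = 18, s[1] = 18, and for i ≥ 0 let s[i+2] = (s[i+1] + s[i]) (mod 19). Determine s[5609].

Listing terms: s[0] = 18; s[1] = 18; s[2] = 17; s[3] = 16; s[4] = 14; s[5] = 11; s[6] = 6; s[7] = 17; s[8] = 4; s[9] = 2; s[10] = 6; s[11] = 8; s[12] = 14; s[13] = 3; s[14] = 17; s[15] = 1; s[16] = 18; s[17] = 0; s[18] = 18; s[19] = 18.
Since (s[18], s[19]) = (s[0], s[1]) = (18, 18) (two consecutive terms determine the rest), the sequence is periodic with period 18.
So s[5609] = s[0 + ((5609-0) mod 18)] = s[11] = 8.

8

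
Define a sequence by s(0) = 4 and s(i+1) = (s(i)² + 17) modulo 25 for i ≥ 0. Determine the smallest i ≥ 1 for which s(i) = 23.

Listing terms: s(0) = 4, s(1) = 8, s(2) = 6, s(3) = 3, s(4) = 1, s(5) = 18, s(6) = 16, s(7) = 23, s(8) = 21, s(9) = 8.
Since s(9) = s(1) = 8, the sequence is eventually periodic: after a pre-period of length 1 it cycles with period 8.
The value 23 first appears (with i ≥ 1) at s(7).

7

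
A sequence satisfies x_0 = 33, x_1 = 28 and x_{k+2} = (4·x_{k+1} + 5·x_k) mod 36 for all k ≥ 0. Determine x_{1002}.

21

We have x_0 = 33,  x_1 = 28,  x_2 = 25,  x_3 = 24,  x_4 = 5,  x_5 = 32,  x_6 = 9,  x_7 = 16,  x_8 = 1,  x_9 = 12,  x_{10} = 17,  x_{11} = 20,  x_{12} = 21,  x_{13} = 4,  x_{14} = 13,  x_{15} = 0,  x_{16} = 29,  x_{17} = 8,  x_{18} = 33,  x_{19} = 28.
Since (x_{18}, x_{19}) = (x_0, x_1) = (33, 28) (two consecutive terms determine the rest), the sequence is periodic with period 18.
So x_{1002} = x_{0 + ((1002-0) mod 18)} = x_{12} = 21.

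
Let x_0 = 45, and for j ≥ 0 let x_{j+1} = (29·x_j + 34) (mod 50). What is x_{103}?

x_0 = 45; x_1 = 39; x_2 = 15; x_3 = 19; x_4 = 35; x_5 = 49; x_6 = 5; x_7 = 29; x_8 = 25; x_9 = 9; x_{10} = 45.
Since x_{10} = x_0 = 45, the sequence is periodic with period 10.
(103 - 0) mod 10 = 3, so x_{103} = x_3 = 19.

19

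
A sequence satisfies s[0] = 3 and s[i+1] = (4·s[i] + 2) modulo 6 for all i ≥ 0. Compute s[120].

0

Listing terms: s[0] = 3, s[1] = 2, s[2] = 4, s[3] = 0, s[4] = 2.
Since s[4] = s[1] = 2, the sequence is eventually periodic: after a pre-period of length 1 it cycles with period 3.
For i ≥ 1, s[i] depends only on (i - 1) mod 3. (120 - 1) mod 3 = 2, so s[120] = s[3] = 0.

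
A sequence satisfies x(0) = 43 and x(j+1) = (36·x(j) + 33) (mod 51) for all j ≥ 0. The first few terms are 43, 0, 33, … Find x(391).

We have x(0) = 43,  x(1) = 0,  x(2) = 33,  x(3) = 48,  x(4) = 27,  x(5) = 36,  x(6) = 3,  x(7) = 39,  x(8) = 9,  x(9) = 0.
Since x(9) = x(1) = 0, the sequence is eventually periodic: after a pre-period of length 1 it cycles with period 8.
For j ≥ 1, x(j) depends only on (j - 1) mod 8. (391 - 1) mod 8 = 6, so x(391) = x(7) = 39.

39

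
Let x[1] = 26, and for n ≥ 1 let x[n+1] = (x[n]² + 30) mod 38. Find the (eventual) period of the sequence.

3

Computing terms: x[1] = 26,  x[2] = 22,  x[3] = 20,  x[4] = 12,  x[5] = 22.
Since x[5] = x[2] = 22, the sequence is eventually periodic: after a pre-period of length 1 it cycles with period 3.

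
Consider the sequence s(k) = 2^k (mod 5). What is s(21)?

2

We have s(0) = 1; s(1) = 2; s(2) = 4; s(3) = 3; s(4) = 1.
The sequence repeats with period 4.
So s(21) = s(0 + ((21-0) mod 4)) = s(1) = 2.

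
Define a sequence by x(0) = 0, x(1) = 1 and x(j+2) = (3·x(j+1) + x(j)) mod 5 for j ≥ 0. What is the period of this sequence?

x(0) = 0,  x(1) = 1,  x(2) = 3,  x(3) = 0,  x(4) = 3,  x(5) = 4,  x(6) = 0,  x(7) = 4,  x(8) = 2,  x(9) = 0,  x(10) = 2,  x(11) = 1,  x(12) = 0,  x(13) = 1.
Since (x(12), x(13)) = (x(0), x(1)) = (0, 1) (two consecutive terms determine the rest), the sequence is periodic with period 12.

12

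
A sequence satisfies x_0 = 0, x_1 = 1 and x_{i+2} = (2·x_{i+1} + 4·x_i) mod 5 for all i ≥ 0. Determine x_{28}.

We have x_0 = 0; x_1 = 1; x_2 = 2; x_3 = 3; x_4 = 4; x_5 = 0; x_6 = 1.
The sequence repeats with period 5.
So x_{28} = x_{0 + ((28-0) mod 5)} = x_3 = 3.

3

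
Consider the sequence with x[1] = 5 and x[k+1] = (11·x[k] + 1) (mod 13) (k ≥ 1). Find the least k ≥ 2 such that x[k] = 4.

2

Listing terms: x[1] = 5,  x[2] = 4,  x[3] = 6,  x[4] = 2,  x[5] = 10,  x[6] = 7,  x[7] = 0,  x[8] = 1,  x[9] = 12,  x[10] = 3,  x[11] = 8,  x[12] = 11,  x[13] = 5.
The sequence repeats with period 12.
The value 4 first appears (with k ≥ 2) at x[2].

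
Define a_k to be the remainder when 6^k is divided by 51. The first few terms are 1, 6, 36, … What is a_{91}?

Listing terms: a_0 = 1; a_1 = 6; a_2 = 36; a_3 = 12; a_4 = 21; a_5 = 24; a_6 = 42; a_7 = 48; a_8 = 33; a_9 = 45; a_{10} = 15; a_{11} = 39; a_{12} = 30; a_{13} = 27; a_{14} = 9; a_{15} = 3; a_{16} = 18; a_{17} = 6.
Since a_{17} = a_1 = 6, the sequence is eventually periodic: after a pre-period of length 1 it cycles with period 16.
For k ≥ 1, a_k depends only on (k - 1) mod 16. (91 - 1) mod 16 = 10, so a_{91} = a_{11} = 39.

39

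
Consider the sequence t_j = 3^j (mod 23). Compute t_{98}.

We have t_1 = 3; t_2 = 9; t_3 = 4; t_4 = 12; t_5 = 13; t_6 = 16; t_7 = 2; t_8 = 6; t_9 = 18; t_{10} = 8; t_{11} = 1; t_{12} = 3.
The sequence repeats with period 11.
So t_{98} = t_{1 + ((98-1) mod 11)} = t_{10} = 8.

8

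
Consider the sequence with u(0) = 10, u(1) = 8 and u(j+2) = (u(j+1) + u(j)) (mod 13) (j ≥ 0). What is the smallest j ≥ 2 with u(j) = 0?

Computing terms: u(0) = 10, u(1) = 8, u(2) = 5, u(3) = 0, u(4) = 5, u(5) = 5, u(6) = 10, u(7) = 2, u(8) = 12, u(9) = 1, u(10) = 0, u(11) = 1, u(12) = 1, u(13) = 2, u(14) = 3, u(15) = 5, u(16) = 8, u(17) = 0, u(18) = 8, u(19) = 8, u(20) = 3, u(21) = 11, u(22) = 1, u(23) = 12, u(24) = 0, u(25) = 12, u(26) = 12, u(27) = 11, u(28) = 10, u(29) = 8.
The sequence repeats with period 28.
The value 0 first appears (with j ≥ 2) at u(3).

3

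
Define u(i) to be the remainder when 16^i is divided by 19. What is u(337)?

We have u(1) = 16,  u(2) = 9,  u(3) = 11,  u(4) = 5,  u(5) = 4,  u(6) = 7,  u(7) = 17,  u(8) = 6,  u(9) = 1,  u(10) = 16.
The sequence repeats with period 9.
(337 - 1) mod 9 = 3, so u(337) = u(4) = 5.

5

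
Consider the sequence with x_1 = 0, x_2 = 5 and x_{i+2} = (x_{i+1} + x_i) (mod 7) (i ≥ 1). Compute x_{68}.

3

Listing terms: x_1 = 0, x_2 = 5, x_3 = 5, x_4 = 3, x_5 = 1, x_6 = 4, x_7 = 5, x_8 = 2, x_9 = 0, x_{10} = 2, x_{11} = 2, x_{12} = 4, x_{13} = 6, x_{14} = 3, x_{15} = 2, x_{16} = 5, x_{17} = 0, x_{18} = 5.
Since (x_{17}, x_{18}) = (x_1, x_2) = (0, 5) (two consecutive terms determine the rest), the sequence is periodic with period 16.
So x_{68} = x_{1 + ((68-1) mod 16)} = x_4 = 3.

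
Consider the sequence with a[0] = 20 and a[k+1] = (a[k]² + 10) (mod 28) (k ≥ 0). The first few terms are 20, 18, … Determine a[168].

14

Computing terms: a[0] = 20, a[1] = 18, a[2] = 26, a[3] = 14, a[4] = 10, a[5] = 26.
Since a[5] = a[2] = 26, the sequence is eventually periodic: after a pre-period of length 2 it cycles with period 3.
For k ≥ 2, a[k] depends only on (k - 2) mod 3. (168 - 2) mod 3 = 1, so a[168] = a[3] = 14.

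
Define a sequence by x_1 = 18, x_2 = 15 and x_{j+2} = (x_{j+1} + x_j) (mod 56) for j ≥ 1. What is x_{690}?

Listing terms: x_1 = 18; x_2 = 15; x_3 = 33; x_4 = 48; x_5 = 25; x_6 = 17; x_7 = 42; x_8 = 3; x_9 = 45; x_{10} = 48; x_{11} = 37; x_{12} = 29; x_{13} = 10; x_{14} = 39; x_{15} = 49; x_{16} = 32; x_{17} = 25; x_{18} = 1; x_{19} = 26; x_{20} = 27; x_{21} = 53; x_{22} = 24; x_{23} = 21; x_{24} = 45; x_{25} = 10; x_{26} = 55; x_{27} = 9; x_{28} = 8; x_{29} = 17; x_{30} = 25; x_{31} = 42; x_{32} = 11; x_{33} = 53; x_{34} = 8; x_{35} = 5; x_{36} = 13; x_{37} = 18; x_{38} = 31; x_{39} = 49; x_{40} = 24; x_{41} = 17; x_{42} = 41; x_{43} = 2; x_{44} = 43; x_{45} = 45; x_{46} = 32; x_{47} = 21; x_{48} = 53; x_{49} = 18; x_{50} = 15.
Since (x_{49}, x_{50}) = (x_1, x_2) = (18, 15) (two consecutive terms determine the rest), the sequence is periodic with period 48.
So x_{690} = x_{1 + ((690-1) mod 48)} = x_{18} = 1.

1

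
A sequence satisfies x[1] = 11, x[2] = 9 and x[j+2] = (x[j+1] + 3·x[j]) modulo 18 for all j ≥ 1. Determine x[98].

Listing terms: x[1] = 11, x[2] = 9, x[3] = 6, x[4] = 15, x[5] = 15, x[6] = 6, x[7] = 15.
Since (x[6], x[7]) = (x[3], x[4]) = (6, 15) (two consecutive terms determine the rest), the sequence is eventually periodic: after a pre-period of length 2 it cycles with period 3.
For j ≥ 3, x[j] depends only on (j - 3) mod 3. (98 - 3) mod 3 = 2, so x[98] = x[5] = 15.

15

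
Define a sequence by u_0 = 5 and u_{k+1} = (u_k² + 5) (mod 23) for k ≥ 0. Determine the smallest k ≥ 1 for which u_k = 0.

We have u_0 = 5, u_1 = 7, u_2 = 8, u_3 = 0, u_4 = 5.
Since u_4 = u_0 = 5, the sequence is periodic with period 4.
The value 0 first appears (with k ≥ 1) at u_3.

3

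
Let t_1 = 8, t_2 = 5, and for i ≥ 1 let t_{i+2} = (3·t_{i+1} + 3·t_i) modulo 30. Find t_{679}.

24

We have t_1 = 8,  t_2 = 5,  t_3 = 9,  t_4 = 12,  t_5 = 3,  t_6 = 15,  t_7 = 24,  t_8 = 27,  t_9 = 3,  t_{10} = 0,  t_{11} = 9,  t_{12} = 27,  t_{13} = 18,  t_{14} = 15,  t_{15} = 9,  t_{16} = 12.
Since (t_{15}, t_{16}) = (t_3, t_4) = (9, 12) (two consecutive terms determine the rest), the sequence is eventually periodic: after a pre-period of length 2 it cycles with period 12.
For i ≥ 3, t_i depends only on (i - 3) mod 12. (679 - 3) mod 12 = 4, so t_{679} = t_7 = 24.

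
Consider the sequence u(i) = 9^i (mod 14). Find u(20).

11

We have u(1) = 9,  u(2) = 11,  u(3) = 1,  u(4) = 9.
The sequence repeats with period 3.
(20 - 1) mod 3 = 1, so u(20) = u(2) = 11.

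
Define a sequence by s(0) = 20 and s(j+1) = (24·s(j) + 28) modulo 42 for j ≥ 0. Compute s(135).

Computing terms: s(0) = 20,  s(1) = 4,  s(2) = 40,  s(3) = 22,  s(4) = 10,  s(5) = 16,  s(6) = 34,  s(7) = 4.
Since s(7) = s(1) = 4, the sequence is eventually periodic: after a pre-period of length 1 it cycles with period 6.
For j ≥ 1, s(j) depends only on (j - 1) mod 6. (135 - 1) mod 6 = 2, so s(135) = s(3) = 22.

22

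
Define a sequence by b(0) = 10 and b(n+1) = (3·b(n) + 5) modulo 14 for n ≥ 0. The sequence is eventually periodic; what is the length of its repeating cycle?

b(0) = 10,  b(1) = 7,  b(2) = 12,  b(3) = 13,  b(4) = 2,  b(5) = 11,  b(6) = 10.
Since b(6) = b(0) = 10, the sequence is periodic with period 6.

6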